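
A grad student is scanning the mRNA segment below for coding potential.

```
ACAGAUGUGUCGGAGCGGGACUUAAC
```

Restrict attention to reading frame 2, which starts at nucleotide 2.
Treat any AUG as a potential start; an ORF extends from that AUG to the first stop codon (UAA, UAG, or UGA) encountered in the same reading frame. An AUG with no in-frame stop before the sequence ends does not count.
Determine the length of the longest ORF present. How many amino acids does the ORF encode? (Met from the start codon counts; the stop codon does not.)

6

Frame 2: CAG AUG UGU CGG AGC GGG ACU UAA — AUG at 5, stop UAA at 23 → 21 nt.
Longest: frame 2, positions 5–25, 21 nt = 7 codons = 6 aa. → 6 amino acids.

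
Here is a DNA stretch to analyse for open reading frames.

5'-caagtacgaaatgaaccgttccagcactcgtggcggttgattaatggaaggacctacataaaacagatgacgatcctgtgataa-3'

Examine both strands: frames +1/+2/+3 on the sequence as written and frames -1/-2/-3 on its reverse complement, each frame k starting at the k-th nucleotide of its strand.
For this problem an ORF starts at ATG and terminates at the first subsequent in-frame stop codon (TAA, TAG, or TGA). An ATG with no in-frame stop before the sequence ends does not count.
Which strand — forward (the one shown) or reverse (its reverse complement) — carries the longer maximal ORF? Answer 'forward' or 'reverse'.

Reverse complement (5'→3'): TTATCACAGGATCGTCATCTGTTTTATGTAGGTCCTTCCATTAATCAACCGCCACGAGTGCTGGAACGGTTCATTTCGTACTTG
Frame +1: CAA GTA CGA AAT GAA CCG TTC CAG CAC TCG TGG CGG TTG ATT AAT GGA AGG ACC TAC ATA AAA CAG ATG ACG ATC CTG TGA TAA — ATG at 67, stop TGA at 79 → 15 nt.
Frame +2: AAG TAC GAA ATG AAC CGT TCC AGC ACT CGT GGC GGT TGA TTA ATG GAA GGA CCT ACA TAA AAC AGA TGA CGA TCC TGT GAT — ATG at 11, stop TGA at 38 → 30 nt; ATG at 44, stop TAA at 59 → 18 nt.
Frame +3: AGT ACG AAA TGA ACC GTT CCA GCA CTC GTG GCG GTT GAT TAA TGG AAG GAC CTA CAT AAA ACA GAT GAC GAT CCT GTG ATA — no ATG→stop ORF.
Frame -1: TTA TCA CAG GAT CGT CAT CTG TTT TAT GTA GGT CCT TCC ATT AAT CAA CCG CCA CGA GTG CTG GAA CGG TTC ATT TCG TAC TTG — no ATG→stop ORF.
Frame -2: TAT CAC AGG ATC GTC ATC TGT TTT ATG TAG GTC CTT CCA TTA ATC AAC CGC CAC GAG TGC TGG AAC GGT TCA TTT CGT ACT — ATG at 26, stop TAG at 29 → 6 nt.
Frame -3: ATC ACA GGA TCG TCA TCT GTT TTA TGT AGG TCC TTC CAT TAA TCA ACC GCC ACG AGT GCT GGA ACG GTT CAT TTC GTA CTT — no ATG→stop ORF.
Forward-strand max 30 nt; reverse-strand max 6 nt. The forward strand has the longer ORF.

forward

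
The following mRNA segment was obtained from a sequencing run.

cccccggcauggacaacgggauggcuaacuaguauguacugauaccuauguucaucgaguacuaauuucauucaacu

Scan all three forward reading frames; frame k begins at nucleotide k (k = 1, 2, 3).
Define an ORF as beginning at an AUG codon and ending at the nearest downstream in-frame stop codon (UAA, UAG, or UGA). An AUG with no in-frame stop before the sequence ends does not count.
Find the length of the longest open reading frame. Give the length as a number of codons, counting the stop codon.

8

Frame 1: CCC CCG GCA UGG ACA ACG GGA UGG CUA ACU AGU AUG UAC UGA UAC CUA UGU UCA UCG AGU ACU AAU UUC AUU CAA — AUG at 34, stop UGA at 40 → 9 nt.
Frame 2: CCC CGG CAU GGA CAA CGG GAU GGC UAA CUA GUA UGU ACU GAU ACC UAU GUU CAU CGA GUA CUA AUU UCA UUC AAC — no AUG→stop ORF.
Frame 3: CCC GGC AUG GAC AAC GGG AUG GCU AAC UAG UAU GUA CUG AUA CCU AUG UUC AUC GAG UAC UAA UUU CAU UCA ACU — AUG at 9, stop UAG at 30 → 24 nt; AUG at 21, stop UAG at 30 → 12 nt; AUG at 48, stop UAA at 63 → 18 nt.
Longest: frame 3, positions 9–32, 24 nt = 8 codons = 7 aa. → 8 codons.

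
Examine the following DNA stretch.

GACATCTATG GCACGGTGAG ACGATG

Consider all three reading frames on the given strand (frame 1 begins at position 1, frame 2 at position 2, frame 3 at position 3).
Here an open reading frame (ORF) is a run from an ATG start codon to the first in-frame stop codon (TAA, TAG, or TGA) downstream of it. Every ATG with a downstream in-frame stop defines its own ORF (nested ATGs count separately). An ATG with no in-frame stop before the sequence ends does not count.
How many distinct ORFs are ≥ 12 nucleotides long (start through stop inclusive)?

Frame 1: GAC ATC TAT GGC ACG GTG AGA CGA — no ATG→stop ORF.
Frame 2: ACA TCT ATG GCA CGG TGA GAC GAT — ATG at 8, stop TGA at 17 → 12 nt.
Frame 3: CAT CTA TGG CAC GGT GAG ACG ATG — no ATG→stop ORF.
ORFs ≥ 12 nucleotides: frame 2 8–19 (12 nucleotides). Count = 1.

1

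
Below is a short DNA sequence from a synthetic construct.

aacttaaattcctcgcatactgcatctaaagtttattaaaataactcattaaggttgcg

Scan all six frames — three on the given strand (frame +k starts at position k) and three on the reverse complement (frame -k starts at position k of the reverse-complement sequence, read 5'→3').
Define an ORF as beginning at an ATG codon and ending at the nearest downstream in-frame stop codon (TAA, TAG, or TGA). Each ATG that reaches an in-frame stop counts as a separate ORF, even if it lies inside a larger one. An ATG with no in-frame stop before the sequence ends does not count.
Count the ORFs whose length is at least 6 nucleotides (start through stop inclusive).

Reverse complement (5'→3'): CGCAACCTTAATGAGTTATTTTAATAAACTTTAGATGCAGTATGCGAGGAATTTAAGTT
Frame +1: AAC TTA AAT TCC TCG CAT ACT GCA TCT AAA GTT TAT TAA AAT AAC TCA TTA AGG TTG — no ATG→stop ORF.
Frame +2: ACT TAA ATT CCT CGC ATA CTG CAT CTA AAG TTT ATT AAA ATA ACT CAT TAA GGT TGC — no ATG→stop ORF.
Frame +3: CTT AAA TTC CTC GCA TAC TGC ATC TAA AGT TTA TTA AAA TAA CTC ATT AAG GTT GCG — no ATG→stop ORF.
Frame -1: CGC AAC CTT AAT GAG TTA TTT TAA TAA ACT TTA GAT GCA GTA TGC GAG GAA TTT AAG — no ATG→stop ORF.
Frame -2: GCA ACC TTA ATG AGT TAT TTT AAT AAA CTT TAG ATG CAG TAT GCG AGG AAT TTA AGT — ATG at 11, stop TAG at 32 → 24 nt.
Frame -3: CAA CCT TAA TGA GTT ATT TTA ATA AAC TTT AGA TGC AGT ATG CGA GGA ATT TAA GTT — ATG at 42, stop TAA at 54 → 15 nt.
ORFs ≥ 6 nucleotides: frame -2 11–34 (24 nucleotides), frame -3 42–56 (15 nucleotides). Count = 2.

2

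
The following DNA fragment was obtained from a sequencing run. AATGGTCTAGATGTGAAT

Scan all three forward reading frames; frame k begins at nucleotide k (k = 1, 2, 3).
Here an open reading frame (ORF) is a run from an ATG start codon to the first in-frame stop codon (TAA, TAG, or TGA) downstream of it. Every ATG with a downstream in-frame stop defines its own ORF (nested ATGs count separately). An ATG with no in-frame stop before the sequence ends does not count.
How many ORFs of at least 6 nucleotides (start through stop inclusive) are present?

Frame 1: AAT GGT CTA GAT GTG AAT — no ATG→stop ORF.
Frame 2: ATG GTC TAG ATG TGA — ATG at 2, stop TAG at 8 → 9 nt; ATG at 11, stop TGA at 14 → 6 nt.
Frame 3: TGG TCT AGA TGT GAA — no ATG→stop ORF.
ORFs ≥ 6 nucleotides: frame 2 2–10 (9 nucleotides), frame 2 11–16 (6 nucleotides). Count = 2.

2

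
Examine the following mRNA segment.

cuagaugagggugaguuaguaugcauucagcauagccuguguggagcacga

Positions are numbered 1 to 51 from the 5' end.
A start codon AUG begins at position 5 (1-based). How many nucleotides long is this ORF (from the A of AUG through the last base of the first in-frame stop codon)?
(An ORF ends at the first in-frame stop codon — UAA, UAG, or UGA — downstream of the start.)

Codons from position 5: AUG (5–7), AGG (8–10), GUG (11–13), AGU (14–16), UAG (17–19).
UAG is the first in-frame stop; ORF spans 5–19, 15 nucleotides.

15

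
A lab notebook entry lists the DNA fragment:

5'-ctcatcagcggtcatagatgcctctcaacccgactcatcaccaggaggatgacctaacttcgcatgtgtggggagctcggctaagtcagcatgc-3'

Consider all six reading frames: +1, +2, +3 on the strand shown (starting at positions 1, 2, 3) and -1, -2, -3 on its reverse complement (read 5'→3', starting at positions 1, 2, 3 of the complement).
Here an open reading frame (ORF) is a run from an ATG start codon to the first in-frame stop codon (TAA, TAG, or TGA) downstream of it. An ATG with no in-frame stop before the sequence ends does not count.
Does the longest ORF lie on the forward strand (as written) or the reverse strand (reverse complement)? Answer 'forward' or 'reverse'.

reverse

Reverse complement (5'→3'): GCATGCTGACTTAGCCGAGCTCCCCACACATGCGAAGTTAGGTCATCCTCCTGGTGATGAGTCGGGTTGAGAGGCATCTATGACCGCTGATGAG
Frame +1: CTC ATC AGC GGT CAT AGA TGC CTC TCA ACC CGA CTC ATC ACC AGG AGG ATG ACC TAA CTT CGC ATG TGT GGG GAG CTC GGC TAA GTC AGC ATG — ATG at 49, stop TAA at 55 → 9 nt; ATG at 64, stop TAA at 82 → 21 nt.
Frame +2: TCA TCA GCG GTC ATA GAT GCC TCT CAA CCC GAC TCA TCA CCA GGA GGA TGA CCT AAC TTC GCA TGT GTG GGG AGC TCG GCT AAG TCA GCA TGC — no ATG→stop ORF.
Frame +3: CAT CAG CGG TCA TAG ATG CCT CTC AAC CCG ACT CAT CAC CAG GAG GAT GAC CTA ACT TCG CAT GTG TGG GGA GCT CGG CTA AGT CAG CAT — no ATG→stop ORF.
Frame -1: GCA TGC TGA CTT AGC CGA GCT CCC CAC ACA TGC GAA GTT AGG TCA TCC TCC TGG TGA TGA GTC GGG TTG AGA GGC ATC TAT GAC CGC TGA TGA — no ATG→stop ORF.
Frame -2: CAT GCT GAC TTA GCC GAG CTC CCC ACA CAT GCG AAG TTA GGT CAT CCT CCT GGT GAT GAG TCG GGT TGA GAG GCA TCT ATG ACC GCT GAT GAG — no ATG→stop ORF.
Frame -3: ATG CTG ACT TAG CCG AGC TCC CCA CAC ATG CGA AGT TAG GTC ATC CTC CTG GTG ATG AGT CGG GTT GAG AGG CAT CTA TGA CCG CTG ATG — ATG at 3, stop TAG at 12 → 12 nt; ATG at 30, stop TAG at 39 → 12 nt; ATG at 57, stop TGA at 81 → 27 nt.
Forward-strand max 21 nt; reverse-strand max 27 nt. The reverse strand has the longer ORF.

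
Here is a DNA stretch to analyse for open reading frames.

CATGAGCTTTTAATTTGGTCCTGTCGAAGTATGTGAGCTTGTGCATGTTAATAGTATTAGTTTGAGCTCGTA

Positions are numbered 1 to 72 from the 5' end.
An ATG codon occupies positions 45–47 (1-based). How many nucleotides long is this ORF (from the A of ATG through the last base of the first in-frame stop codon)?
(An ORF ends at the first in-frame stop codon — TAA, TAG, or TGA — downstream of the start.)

21

Codons from position 45: ATG (45–47), TTA (48–50), ATA (51–53), GTA (54–56), TTA (57–59), GTT (60–62), TGA (63–65).
TGA is the first in-frame stop; ORF spans 45–65, 21 nucleotides.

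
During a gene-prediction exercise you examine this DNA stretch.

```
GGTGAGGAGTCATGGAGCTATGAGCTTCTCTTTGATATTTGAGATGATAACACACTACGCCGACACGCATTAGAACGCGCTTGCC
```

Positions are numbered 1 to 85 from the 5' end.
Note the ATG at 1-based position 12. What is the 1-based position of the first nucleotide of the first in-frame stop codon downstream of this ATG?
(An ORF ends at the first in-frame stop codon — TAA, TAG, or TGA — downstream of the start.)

21

Codons from position 12: ATG (12–14), GAG (15–17), CTA (18–20), TGA (21–23).
TGA is a stop codon; it begins at position 21.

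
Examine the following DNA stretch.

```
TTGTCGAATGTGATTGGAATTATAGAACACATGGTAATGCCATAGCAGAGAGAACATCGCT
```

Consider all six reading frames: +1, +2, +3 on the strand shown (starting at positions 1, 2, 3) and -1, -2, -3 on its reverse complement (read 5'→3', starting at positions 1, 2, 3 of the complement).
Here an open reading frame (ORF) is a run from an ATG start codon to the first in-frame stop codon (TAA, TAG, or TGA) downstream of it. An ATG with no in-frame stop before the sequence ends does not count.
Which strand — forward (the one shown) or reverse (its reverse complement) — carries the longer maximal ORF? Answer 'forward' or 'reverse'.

Reverse complement (5'→3'): AGCGATGTTCTCTCTGCTATGGCATTACCATGTGTTCTATAATTCCAATCACATTCGACAA
Frame +1: TTG TCG AAT GTG ATT GGA ATT ATA GAA CAC ATG GTA ATG CCA TAG CAG AGA GAA CAT CGC — ATG at 31, stop TAG at 43 → 15 nt; ATG at 37, stop TAG at 43 → 9 nt.
Frame +2: TGT CGA ATG TGA TTG GAA TTA TAG AAC ACA TGG TAA TGC CAT AGC AGA GAG AAC ATC GCT — ATG at 8, stop TGA at 11 → 6 nt.
Frame +3: GTC GAA TGT GAT TGG AAT TAT AGA ACA CAT GGT AAT GCC ATA GCA GAG AGA ACA TCG — no ATG→stop ORF.
Frame -1: AGC GAT GTT CTC TCT GCT ATG GCA TTA CCA TGT GTT CTA TAA TTC CAA TCA CAT TCG ACA — ATG at 19, stop TAA at 40 → 24 nt.
Frame -2: GCG ATG TTC TCT CTG CTA TGG CAT TAC CAT GTG TTC TAT AAT TCC AAT CAC ATT CGA CAA — no ATG→stop ORF.
Frame -3: CGA TGT TCT CTC TGC TAT GGC ATT ACC ATG TGT TCT ATA ATT CCA ATC ACA TTC GAC — no ATG→stop ORF.
Forward-strand max 15 nt; reverse-strand max 24 nt. The reverse strand has the longer ORF.

reverse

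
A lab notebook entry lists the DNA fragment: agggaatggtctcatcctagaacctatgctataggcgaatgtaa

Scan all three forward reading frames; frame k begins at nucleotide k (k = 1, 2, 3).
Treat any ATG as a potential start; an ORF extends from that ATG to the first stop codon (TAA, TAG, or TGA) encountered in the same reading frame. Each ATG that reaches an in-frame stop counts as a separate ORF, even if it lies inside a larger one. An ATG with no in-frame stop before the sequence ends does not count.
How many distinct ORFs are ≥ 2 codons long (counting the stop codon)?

Frame 1: AGG GAA TGG TCT CAT CCT AGA ACC TAT GCT ATA GGC GAA TGT — no ATG→stop ORF.
Frame 2: GGG AAT GGT CTC ATC CTA GAA CCT ATG CTA TAG GCG AAT GTA — ATG at 26, stop TAG at 32 → 9 nt.
Frame 3: GGA ATG GTC TCA TCC TAG AAC CTA TGC TAT AGG CGA ATG TAA — ATG at 6, stop TAG at 18 → 15 nt; ATG at 39, stop TAA at 42 → 6 nt.
ORFs ≥ 2 codons: frame 2 26–34 (3 codons), frame 3 6–20 (5 codons), frame 3 39–44 (2 codons). Count = 3.

3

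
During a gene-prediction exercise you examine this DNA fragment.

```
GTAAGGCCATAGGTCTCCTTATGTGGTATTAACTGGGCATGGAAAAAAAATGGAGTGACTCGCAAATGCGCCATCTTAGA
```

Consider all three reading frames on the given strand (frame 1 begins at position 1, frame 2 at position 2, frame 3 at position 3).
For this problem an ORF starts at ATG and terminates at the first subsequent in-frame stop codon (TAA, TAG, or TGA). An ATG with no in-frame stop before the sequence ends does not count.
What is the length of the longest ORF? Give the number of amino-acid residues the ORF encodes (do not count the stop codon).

Frame 1: GTA AGG CCA TAG GTC TCC TTA TGT GGT ATT AAC TGG GCA TGG AAA AAA AAT GGA GTG ACT CGC AAA TGC GCC ATC TTA — no ATG→stop ORF.
Frame 2: TAA GGC CAT AGG TCT CCT TAT GTG GTA TTA ACT GGG CAT GGA AAA AAA ATG GAG TGA CTC GCA AAT GCG CCA TCT TAG — ATG at 50, stop TGA at 56 → 9 nt.
Frame 3: AAG GCC ATA GGT CTC CTT ATG TGG TAT TAA CTG GGC ATG GAA AAA AAA TGG AGT GAC TCG CAA ATG CGC CAT CTT AGA — ATG at 21, stop TAA at 30 → 12 nt.
Longest: frame 3, positions 21–32, 12 nt = 4 codons = 3 aa. → 3 amino acids.

3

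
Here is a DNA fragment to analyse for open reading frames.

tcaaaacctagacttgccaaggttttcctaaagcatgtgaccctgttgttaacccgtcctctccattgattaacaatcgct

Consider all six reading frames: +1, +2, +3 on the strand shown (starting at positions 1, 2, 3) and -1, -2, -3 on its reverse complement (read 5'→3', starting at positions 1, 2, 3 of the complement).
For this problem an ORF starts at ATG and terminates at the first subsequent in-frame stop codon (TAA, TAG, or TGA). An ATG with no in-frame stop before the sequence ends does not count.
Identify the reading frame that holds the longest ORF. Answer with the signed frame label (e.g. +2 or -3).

-1

Reverse complement (5'→3'): AGCGATTGTTAATCAATGGAGAGGACGGGTTAACAACAGGGTCACATGCTTTAGGAAAACCTTGGCAAGTCTAGGTTTTGA
Frame +1: TCA AAA CCT AGA CTT GCC AAG GTT TTC CTA AAG CAT GTG ACC CTG TTG TTA ACC CGT CCT CTC CAT TGA TTA ACA ATC GCT — no ATG→stop ORF.
Frame +2: CAA AAC CTA GAC TTG CCA AGG TTT TCC TAA AGC ATG TGA CCC TGT TGT TAA CCC GTC CTC TCC ATT GAT TAA CAA TCG — ATG at 35, stop TGA at 38 → 6 nt.
Frame +3: AAA ACC TAG ACT TGC CAA GGT TTT CCT AAA GCA TGT GAC CCT GTT GTT AAC CCG TCC TCT CCA TTG ATT AAC AAT CGC — no ATG→stop ORF.
Frame -1: AGC GAT TGT TAA TCA ATG GAG AGG ACG GGT TAA CAA CAG GGT CAC ATG CTT TAG GAA AAC CTT GGC AAG TCT AGG TTT TGA — ATG at 16, stop TAA at 31 → 18 nt; ATG at 46, stop TAG at 52 → 9 nt.
Frame -2: GCG ATT GTT AAT CAA TGG AGA GGA CGG GTT AAC AAC AGG GTC ACA TGC TTT AGG AAA ACC TTG GCA AGT CTA GGT TTT — no ATG→stop ORF.
Frame -3: CGA TTG TTA ATC AAT GGA GAG GAC GGG TTA ACA ACA GGG TCA CAT GCT TTA GGA AAA CCT TGG CAA GTC TAG GTT TTG — no ATG→stop ORF.
Longest ORF is 18 nt in frame -1 (positions 16–33).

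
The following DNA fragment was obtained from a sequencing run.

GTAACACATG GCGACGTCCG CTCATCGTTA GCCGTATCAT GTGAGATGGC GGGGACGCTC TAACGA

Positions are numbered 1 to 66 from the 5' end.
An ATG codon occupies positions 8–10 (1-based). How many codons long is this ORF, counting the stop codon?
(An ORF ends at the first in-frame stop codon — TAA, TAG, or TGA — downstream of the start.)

8

Codons from position 8: ATG (8–10), GCG (11–13), ACG (14–16), TCC (17–19), GCT (20–22), CAT (23–25), CGT (26–28), TAG (29–31).
TAG is the first in-frame stop; that's 8 codons including the stop.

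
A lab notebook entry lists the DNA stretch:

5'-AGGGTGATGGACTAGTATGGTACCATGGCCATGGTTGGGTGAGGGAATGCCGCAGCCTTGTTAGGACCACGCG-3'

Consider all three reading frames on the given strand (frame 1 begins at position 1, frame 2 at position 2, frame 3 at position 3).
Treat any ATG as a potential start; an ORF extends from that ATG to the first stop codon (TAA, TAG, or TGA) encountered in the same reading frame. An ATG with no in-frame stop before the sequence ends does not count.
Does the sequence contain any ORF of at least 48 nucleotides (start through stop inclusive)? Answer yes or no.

Frame 1: AGG GTG ATG GAC TAG TAT GGT ACC ATG GCC ATG GTT GGG TGA GGG AAT GCC GCA GCC TTG TTA GGA CCA CGC — ATG at 7, stop TAG at 13 → 9 nt; ATG at 25, stop TGA at 40 → 18 nt; ATG at 31, stop TGA at 40 → 12 nt.
Frame 2: GGG TGA TGG ACT AGT ATG GTA CCA TGG CCA TGG TTG GGT GAG GGA ATG CCG CAG CCT TGT TAG GAC CAC GCG — ATG at 17, stop TAG at 62 → 48 nt; ATG at 47, stop TAG at 62 → 18 nt.
Frame 3: GGT GAT GGA CTA GTA TGG TAC CAT GGC CAT GGT TGG GTG AGG GAA TGC CGC AGC CTT GTT AGG ACC ACG — no ATG→stop ORF.
Frame 2 has an ORF of 48 nucleotides (positions 17–64) ≥ 48, so yes.

yes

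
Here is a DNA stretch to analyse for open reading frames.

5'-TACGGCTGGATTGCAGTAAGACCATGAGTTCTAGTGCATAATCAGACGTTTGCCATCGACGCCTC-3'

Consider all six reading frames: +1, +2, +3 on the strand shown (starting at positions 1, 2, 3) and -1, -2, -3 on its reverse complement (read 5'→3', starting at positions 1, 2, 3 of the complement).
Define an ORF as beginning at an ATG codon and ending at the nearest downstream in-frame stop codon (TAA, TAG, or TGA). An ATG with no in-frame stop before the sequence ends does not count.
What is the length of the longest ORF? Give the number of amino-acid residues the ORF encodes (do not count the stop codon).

5

Reverse complement (5'→3'): GAGGCGTCGATGGCAAACGTCTGATTATGCACTAGAACTCATGGTCTTACTGCAATCCAGCCGTA
Frame +1: TAC GGC TGG ATT GCA GTA AGA CCA TGA GTT CTA GTG CAT AAT CAG ACG TTT GCC ATC GAC GCC — no ATG→stop ORF.
Frame +2: ACG GCT GGA TTG CAG TAA GAC CAT GAG TTC TAG TGC ATA ATC AGA CGT TTG CCA TCG ACG CCT — no ATG→stop ORF.
Frame +3: CGG CTG GAT TGC AGT AAG ACC ATG AGT TCT AGT GCA TAA TCA GAC GTT TGC CAT CGA CGC CTC — ATG at 24, stop TAA at 39 → 18 nt.
Frame -1: GAG GCG TCG ATG GCA AAC GTC TGA TTA TGC ACT AGA ACT CAT GGT CTT ACT GCA ATC CAG CCG — ATG at 10, stop TGA at 22 → 15 nt.
Frame -2: AGG CGT CGA TGG CAA ACG TCT GAT TAT GCA CTA GAA CTC ATG GTC TTA CTG CAA TCC AGC CGT — no ATG→stop ORF.
Frame -3: GGC GTC GAT GGC AAA CGT CTG ATT ATG CAC TAG AAC TCA TGG TCT TAC TGC AAT CCA GCC GTA — ATG at 27, stop TAG at 33 → 9 nt.
Longest: frame +3, positions 24–41, 18 nt = 6 codons = 5 aa. → 5 amino acids.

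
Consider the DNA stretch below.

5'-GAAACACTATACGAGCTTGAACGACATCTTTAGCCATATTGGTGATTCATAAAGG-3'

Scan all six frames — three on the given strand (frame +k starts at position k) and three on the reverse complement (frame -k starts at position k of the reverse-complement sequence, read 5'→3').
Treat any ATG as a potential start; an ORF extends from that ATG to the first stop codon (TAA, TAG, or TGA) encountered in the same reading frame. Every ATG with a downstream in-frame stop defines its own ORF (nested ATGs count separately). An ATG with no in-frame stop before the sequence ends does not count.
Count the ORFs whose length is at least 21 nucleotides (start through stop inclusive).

2

Reverse complement (5'→3'): CCTTTATGAATCACCAATATGGCTAAAGATGTCGTTCAAGCTCGTATAGTGTTTC
Frame +1: GAA ACA CTA TAC GAG CTT GAA CGA CAT CTT TAG CCA TAT TGG TGA TTC ATA AAG — no ATG→stop ORF.
Frame +2: AAA CAC TAT ACG AGC TTG AAC GAC ATC TTT AGC CAT ATT GGT GAT TCA TAA AGG — no ATG→stop ORF.
Frame +3: AAC ACT ATA CGA GCT TGA ACG ACA TCT TTA GCC ATA TTG GTG ATT CAT AAA — no ATG→stop ORF.
Frame -1: CCT TTA TGA ATC ACC AAT ATG GCT AAA GAT GTC GTT CAA GCT CGT ATA GTG TTT — no ATG→stop ORF.
Frame -2: CTT TAT GAA TCA CCA ATA TGG CTA AAG ATG TCG TTC AAG CTC GTA TAG TGT TTC — ATG at 29, stop TAG at 47 → 21 nt.
Frame -3: TTT ATG AAT CAC CAA TAT GGC TAA AGA TGT CGT TCA AGC TCG TAT AGT GTT — ATG at 6, stop TAA at 24 → 21 nt.
ORFs ≥ 21 nucleotides: frame -2 29–49 (21 nucleotides), frame -3 6–26 (21 nucleotides). Count = 2.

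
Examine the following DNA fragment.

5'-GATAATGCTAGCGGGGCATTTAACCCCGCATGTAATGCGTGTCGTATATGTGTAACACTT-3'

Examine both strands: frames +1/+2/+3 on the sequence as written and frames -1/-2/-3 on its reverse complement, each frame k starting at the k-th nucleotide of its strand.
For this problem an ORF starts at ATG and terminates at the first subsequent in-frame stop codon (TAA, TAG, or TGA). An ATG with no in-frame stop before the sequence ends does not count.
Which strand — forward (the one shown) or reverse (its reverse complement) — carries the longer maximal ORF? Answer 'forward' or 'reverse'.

Reverse complement (5'→3'): AAGTGTTACACATATACGACACGCATTACATGCGGGGTTAAATGCCCCGCTAGCATTATC
Frame +1: GAT AAT GCT AGC GGG GCA TTT AAC CCC GCA TGT AAT GCG TGT CGT ATA TGT GTA ACA CTT — no ATG→stop ORF.
Frame +2: ATA ATG CTA GCG GGG CAT TTA ACC CCG CAT GTA ATG CGT GTC GTA TAT GTG TAA CAC — ATG at 5, stop TAA at 53 → 51 nt; ATG at 35, stop TAA at 53 → 21 nt.
Frame +3: TAA TGC TAG CGG GGC ATT TAA CCC CGC ATG TAA TGC GTG TCG TAT ATG TGT AAC ACT — ATG at 30, stop TAA at 33 → 6 nt.
Frame -1: AAG TGT TAC ACA TAT ACG ACA CGC ATT ACA TGC GGG GTT AAA TGC CCC GCT AGC ATT ATC — no ATG→stop ORF.
Frame -2: AGT GTT ACA CAT ATA CGA CAC GCA TTA CAT GCG GGG TTA AAT GCC CCG CTA GCA TTA — no ATG→stop ORF.
Frame -3: GTG TTA CAC ATA TAC GAC ACG CAT TAC ATG CGG GGT TAA ATG CCC CGC TAG CAT TAT — ATG at 30, stop TAA at 39 → 12 nt; ATG at 42, stop TAG at 51 → 12 nt.
Forward-strand max 51 nt; reverse-strand max 12 nt. The forward strand has the longer ORF.

forward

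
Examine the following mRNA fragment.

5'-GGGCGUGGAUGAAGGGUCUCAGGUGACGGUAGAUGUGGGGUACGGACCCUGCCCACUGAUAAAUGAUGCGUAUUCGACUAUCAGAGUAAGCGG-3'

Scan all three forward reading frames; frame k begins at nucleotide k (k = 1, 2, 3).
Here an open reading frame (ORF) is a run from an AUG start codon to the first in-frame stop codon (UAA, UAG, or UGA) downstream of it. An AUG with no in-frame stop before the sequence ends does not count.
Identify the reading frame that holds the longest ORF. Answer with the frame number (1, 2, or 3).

Frame 1: GGG CGU GGA UGA AGG GUC UCA GGU GAC GGU AGA UGU GGG GUA CGG ACC CUG CCC ACU GAU AAA UGA UGC GUA UUC GAC UAU CAG AGU AAG CGG — no AUG→stop ORF.
Frame 2: GGC GUG GAU GAA GGG UCU CAG GUG ACG GUA GAU GUG GGG UAC GGA CCC UGC CCA CUG AUA AAU GAU GCG UAU UCG ACU AUC AGA GUA AGC — no AUG→stop ORF.
Frame 3: GCG UGG AUG AAG GGU CUC AGG UGA CGG UAG AUG UGG GGU ACG GAC CCU GCC CAC UGA UAA AUG AUG CGU AUU CGA CUA UCA GAG UAA GCG — AUG at 9, stop UGA at 24 → 18 nt; AUG at 33, stop UGA at 57 → 27 nt; AUG at 63, stop UAA at 87 → 27 nt; AUG at 66, stop UAA at 87 → 24 nt.
Longest ORF is 27 nt in frame 3 (positions 33–59).

3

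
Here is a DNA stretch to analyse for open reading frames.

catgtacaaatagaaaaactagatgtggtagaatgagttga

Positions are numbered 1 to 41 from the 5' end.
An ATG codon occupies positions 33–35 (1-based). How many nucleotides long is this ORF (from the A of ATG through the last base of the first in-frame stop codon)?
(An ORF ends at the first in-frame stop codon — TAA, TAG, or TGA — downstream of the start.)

Codons from position 33: ATG (33–35), AGT (36–38), TGA (39–41).
TGA is the first in-frame stop; ORF spans 33–41, 9 nucleotides.

9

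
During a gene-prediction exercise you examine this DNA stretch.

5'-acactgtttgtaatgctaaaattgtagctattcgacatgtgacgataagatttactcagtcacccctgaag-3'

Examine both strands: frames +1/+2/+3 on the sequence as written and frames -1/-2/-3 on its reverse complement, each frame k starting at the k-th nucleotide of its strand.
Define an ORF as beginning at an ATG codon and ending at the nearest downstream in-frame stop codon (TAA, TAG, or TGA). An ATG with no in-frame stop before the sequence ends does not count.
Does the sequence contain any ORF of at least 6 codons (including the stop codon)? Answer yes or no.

no

Reverse complement (5'→3'): CTTCAGGGGTGACTGAGTAAATCTTATCGTCACATGTCGAATAGCTACAATTTTAGCATTACAAACAGTGT
Frame +1: ACA CTG TTT GTA ATG CTA AAA TTG TAG CTA TTC GAC ATG TGA CGA TAA GAT TTA CTC AGT CAC CCC TGA — ATG at 13, stop TAG at 25 → 15 nt; ATG at 37, stop TGA at 40 → 6 nt.
Frame +2: CAC TGT TTG TAA TGC TAA AAT TGT AGC TAT TCG ACA TGT GAC GAT AAG ATT TAC TCA GTC ACC CCT GAA — no ATG→stop ORF.
Frame +3: ACT GTT TGT AAT GCT AAA ATT GTA GCT ATT CGA CAT GTG ACG ATA AGA TTT ACT CAG TCA CCC CTG AAG — no ATG→stop ORF.
Frame -1: CTT CAG GGG TGA CTG AGT AAA TCT TAT CGT CAC ATG TCG AAT AGC TAC AAT TTT AGC ATT ACA AAC AGT — no ATG→stop ORF.
Frame -2: TTC AGG GGT GAC TGA GTA AAT CTT ATC GTC ACA TGT CGA ATA GCT ACA ATT TTA GCA TTA CAA ACA GTG — no ATG→stop ORF.
Frame -3: TCA GGG GTG ACT GAG TAA ATC TTA TCG TCA CAT GTC GAA TAG CTA CAA TTT TAG CAT TAC AAA CAG TGT — no ATG→stop ORF.
Largest ORF found is 5 codons < 6, so no.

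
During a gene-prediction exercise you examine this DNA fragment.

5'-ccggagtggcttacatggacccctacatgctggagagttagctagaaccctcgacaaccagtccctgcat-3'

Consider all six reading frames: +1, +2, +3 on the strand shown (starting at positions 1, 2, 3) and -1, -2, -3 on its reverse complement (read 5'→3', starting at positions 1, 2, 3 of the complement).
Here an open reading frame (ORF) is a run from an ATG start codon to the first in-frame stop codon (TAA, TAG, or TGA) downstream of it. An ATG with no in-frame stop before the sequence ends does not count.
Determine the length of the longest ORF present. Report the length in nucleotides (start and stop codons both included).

Reverse complement (5'→3'): ATGCAGGGACTGGTTGTCGAGGGTTCTAGCTAACTCTCCAGCATGTAGGGGTCCATGTAAGCCACTCCGG
Frame +1: CCG GAG TGG CTT ACA TGG ACC CCT ACA TGC TGG AGA GTT AGC TAG AAC CCT CGA CAA CCA GTC CCT GCA — no ATG→stop ORF.
Frame +2: CGG AGT GGC TTA CAT GGA CCC CTA CAT GCT GGA GAG TTA GCT AGA ACC CTC GAC AAC CAG TCC CTG CAT — no ATG→stop ORF.
Frame +3: GGA GTG GCT TAC ATG GAC CCC TAC ATG CTG GAG AGT TAG CTA GAA CCC TCG ACA ACC AGT CCC TGC — ATG at 15, stop TAG at 39 → 27 nt; ATG at 27, stop TAG at 39 → 15 nt.
Frame -1: ATG CAG GGA CTG GTT GTC GAG GGT TCT AGC TAA CTC TCC AGC ATG TAG GGG TCC ATG TAA GCC ACT CCG — ATG at 1, stop TAA at 31 → 33 nt; ATG at 43, stop TAG at 46 → 6 nt; ATG at 55, stop TAA at 58 → 6 nt.
Frame -2: TGC AGG GAC TGG TTG TCG AGG GTT CTA GCT AAC TCT CCA GCA TGT AGG GGT CCA TGT AAG CCA CTC CGG — no ATG→stop ORF.
Frame -3: GCA GGG ACT GGT TGT CGA GGG TTC TAG CTA ACT CTC CAG CAT GTA GGG GTC CAT GTA AGC CAC TCC — no ATG→stop ORF.
Longest: frame -1, positions 1–33, 33 nt = 11 codons = 10 aa. → 33 nucleotides.

33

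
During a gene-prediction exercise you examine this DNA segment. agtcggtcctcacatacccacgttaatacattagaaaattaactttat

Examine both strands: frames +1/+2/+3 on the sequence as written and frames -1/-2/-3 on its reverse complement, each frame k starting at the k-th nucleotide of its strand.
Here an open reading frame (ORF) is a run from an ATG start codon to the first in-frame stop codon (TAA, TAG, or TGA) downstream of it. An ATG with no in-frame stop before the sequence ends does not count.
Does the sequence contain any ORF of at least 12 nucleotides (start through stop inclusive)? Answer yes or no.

no

Reverse complement (5'→3'): ATAAAGTTAATTTTCTAATGTATTAACGTGGGTATGTGAGGACCGACT
Frame +1: AGT CGG TCC TCA CAT ACC CAC GTT AAT ACA TTA GAA AAT TAA CTT TAT — no ATG→stop ORF.
Frame +2: GTC GGT CCT CAC ATA CCC ACG TTA ATA CAT TAG AAA ATT AAC TTT — no ATG→stop ORF.
Frame +3: TCG GTC CTC ACA TAC CCA CGT TAA TAC ATT AGA AAA TTA ACT TTA — no ATG→stop ORF.
Frame -1: ATA AAG TTA ATT TTC TAA TGT ATT AAC GTG GGT ATG TGA GGA CCG ACT — ATG at 34, stop TGA at 37 → 6 nt.
Frame -2: TAA AGT TAA TTT TCT AAT GTA TTA ACG TGG GTA TGT GAG GAC CGA — no ATG→stop ORF.
Frame -3: AAA GTT AAT TTT CTA ATG TAT TAA CGT GGG TAT GTG AGG ACC GAC — ATG at 18, stop TAA at 24 → 9 nt.
Largest ORF found is 9 nucleotides < 12, so no.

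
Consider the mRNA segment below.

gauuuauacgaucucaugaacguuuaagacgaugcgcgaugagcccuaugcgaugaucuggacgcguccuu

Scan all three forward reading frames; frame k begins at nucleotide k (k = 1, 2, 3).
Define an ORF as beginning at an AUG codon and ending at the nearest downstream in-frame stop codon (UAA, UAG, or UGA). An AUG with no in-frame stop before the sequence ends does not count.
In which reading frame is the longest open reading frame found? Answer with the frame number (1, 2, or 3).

Frame 1: GAU UUA UAC GAU CUC AUG AAC GUU UAA GAC GAU GCG CGA UGA GCC CUA UGC GAU GAU CUG GAC GCG UCC — AUG at 16, stop UAA at 25 → 12 nt.
Frame 2: AUU UAU ACG AUC UCA UGA ACG UUU AAG ACG AUG CGC GAU GAG CCC UAU GCG AUG AUC UGG ACG CGU CCU — no AUG→stop ORF.
Frame 3: UUU AUA CGA UCU CAU GAA CGU UUA AGA CGA UGC GCG AUG AGC CCU AUG CGA UGA UCU GGA CGC GUC CUU — AUG at 39, stop UGA at 54 → 18 nt; AUG at 48, stop UGA at 54 → 9 nt.
Longest ORF is 18 nt in frame 3 (positions 39–56).

3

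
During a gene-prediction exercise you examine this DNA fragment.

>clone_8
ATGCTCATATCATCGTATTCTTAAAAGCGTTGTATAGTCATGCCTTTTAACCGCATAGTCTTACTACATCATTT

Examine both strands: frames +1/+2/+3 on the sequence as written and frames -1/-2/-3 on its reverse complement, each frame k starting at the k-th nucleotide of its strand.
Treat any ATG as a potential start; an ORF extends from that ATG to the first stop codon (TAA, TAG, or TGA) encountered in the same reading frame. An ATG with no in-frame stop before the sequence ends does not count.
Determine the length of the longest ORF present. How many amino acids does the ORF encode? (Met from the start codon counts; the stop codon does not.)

Reverse complement (5'→3'): AAATGATGTAGTAAGACTATGCGGTTAAAAGGCATGACTATACAACGCTTTTAAGAATACGATGATATGAGCAT
Frame +1: ATG CTC ATA TCA TCG TAT TCT TAA AAG CGT TGT ATA GTC ATG CCT TTT AAC CGC ATA GTC TTA CTA CAT CAT — ATG at 1, stop TAA at 22 → 24 nt.
Frame +2: TGC TCA TAT CAT CGT ATT CTT AAA AGC GTT GTA TAG TCA TGC CTT TTA ACC GCA TAG TCT TAC TAC ATC ATT — no ATG→stop ORF.
Frame +3: GCT CAT ATC ATC GTA TTC TTA AAA GCG TTG TAT AGT CAT GCC TTT TAA CCG CAT AGT CTT ACT ACA TCA TTT — no ATG→stop ORF.
Frame -1: AAA TGA TGT AGT AAG ACT ATG CGG TTA AAA GGC ATG ACT ATA CAA CGC TTT TAA GAA TAC GAT GAT ATG AGC — ATG at 19, stop TAA at 52 → 36 nt; ATG at 34, stop TAA at 52 → 21 nt.
Frame -2: AAT GAT GTA GTA AGA CTA TGC GGT TAA AAG GCA TGA CTA TAC AAC GCT TTT AAG AAT ACG ATG ATA TGA GCA — ATG at 62, stop TGA at 68 → 9 nt.
Frame -3: ATG ATG TAG TAA GAC TAT GCG GTT AAA AGG CAT GAC TAT ACA ACG CTT TTA AGA ATA CGA TGA TAT GAG CAT — ATG at 3, stop TAG at 9 → 9 nt; ATG at 6, stop TAG at 9 → 6 nt.
Longest: frame -1, positions 19–54, 36 nt = 12 codons = 11 aa. → 11 amino acids.

11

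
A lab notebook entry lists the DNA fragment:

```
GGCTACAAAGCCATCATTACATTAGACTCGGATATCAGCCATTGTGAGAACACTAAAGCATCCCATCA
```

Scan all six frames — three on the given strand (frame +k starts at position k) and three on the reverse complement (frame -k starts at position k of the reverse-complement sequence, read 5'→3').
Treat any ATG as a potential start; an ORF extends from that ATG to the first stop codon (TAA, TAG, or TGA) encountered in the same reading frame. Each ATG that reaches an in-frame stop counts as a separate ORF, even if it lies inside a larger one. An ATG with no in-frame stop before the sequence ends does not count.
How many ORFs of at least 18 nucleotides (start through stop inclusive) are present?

Reverse complement (5'→3'): TGATGGGATGCTTTAGTGTTCTCACAATGGCTGATATCCGAGTCTAATGTAATGATGGCTTTGTAGCC
Frame +1: GGC TAC AAA GCC ATC ATT ACA TTA GAC TCG GAT ATC AGC CAT TGT GAG AAC ACT AAA GCA TCC CAT — no ATG→stop ORF.
Frame +2: GCT ACA AAG CCA TCA TTA CAT TAG ACT CGG ATA TCA GCC ATT GTG AGA ACA CTA AAG CAT CCC ATC — no ATG→stop ORF.
Frame +3: CTA CAA AGC CAT CAT TAC ATT AGA CTC GGA TAT CAG CCA TTG TGA GAA CAC TAA AGC ATC CCA TCA — no ATG→stop ORF.
Frame -1: TGA TGG GAT GCT TTA GTG TTC TCA CAA TGG CTG ATA TCC GAG TCT AAT GTA ATG ATG GCT TTG TAG — ATG at 52, stop TAG at 64 → 15 nt; ATG at 55, stop TAG at 64 → 12 nt.
Frame -2: GAT GGG ATG CTT TAG TGT TCT CAC AAT GGC TGA TAT CCG AGT CTA ATG TAA TGA TGG CTT TGT AGC — ATG at 8, stop TAG at 14 → 9 nt; ATG at 47, stop TAA at 50 → 6 nt.
Frame -3: ATG GGA TGC TTT AGT GTT CTC ACA ATG GCT GAT ATC CGA GTC TAA TGT AAT GAT GGC TTT GTA GCC — ATG at 3, stop TAA at 45 → 45 nt; ATG at 27, stop TAA at 45 → 21 nt.
ORFs ≥ 18 nucleotides: frame -3 3–47 (45 nucleotides), frame -3 27–47 (21 nucleotides). Count = 2.

2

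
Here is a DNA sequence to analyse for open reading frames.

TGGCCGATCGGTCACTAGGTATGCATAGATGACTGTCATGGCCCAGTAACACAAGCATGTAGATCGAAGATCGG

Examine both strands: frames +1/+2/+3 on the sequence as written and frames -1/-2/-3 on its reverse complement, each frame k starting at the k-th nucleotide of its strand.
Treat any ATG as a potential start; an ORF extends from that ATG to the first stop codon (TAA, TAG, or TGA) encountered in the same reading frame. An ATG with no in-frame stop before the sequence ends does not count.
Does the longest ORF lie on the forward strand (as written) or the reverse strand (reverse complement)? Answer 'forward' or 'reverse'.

Reverse complement (5'→3'): CCGATCTTCGATCTACATGCTTGTGTTACTGGGCCATGACAGTCATCTATGCATACCTAGTGACCGATCGGCCA
Frame +1: TGG CCG ATC GGT CAC TAG GTA TGC ATA GAT GAC TGT CAT GGC CCA GTA ACA CAA GCA TGT AGA TCG AAG ATC — no ATG→stop ORF.
Frame +2: GGC CGA TCG GTC ACT AGG TAT GCA TAG ATG ACT GTC ATG GCC CAG TAA CAC AAG CAT GTA GAT CGA AGA TCG — ATG at 29, stop TAA at 47 → 21 nt; ATG at 38, stop TAA at 47 → 12 nt.
Frame +3: GCC GAT CGG TCA CTA GGT ATG CAT AGA TGA CTG TCA TGG CCC AGT AAC ACA AGC ATG TAG ATC GAA GAT CGG — ATG at 21, stop TGA at 30 → 12 nt; ATG at 57, stop TAG at 60 → 6 nt.
Frame -1: CCG ATC TTC GAT CTA CAT GCT TGT GTT ACT GGG CCA TGA CAG TCA TCT ATG CAT ACC TAG TGA CCG ATC GGC — ATG at 49, stop TAG at 58 → 12 nt.
Frame -2: CGA TCT TCG ATC TAC ATG CTT GTG TTA CTG GGC CAT GAC AGT CAT CTA TGC ATA CCT AGT GAC CGA TCG GCC — no ATG→stop ORF.
Frame -3: GAT CTT CGA TCT ACA TGC TTG TGT TAC TGG GCC ATG ACA GTC ATC TAT GCA TAC CTA GTG ACC GAT CGG CCA — no ATG→stop ORF.
Forward-strand max 21 nt; reverse-strand max 12 nt. The forward strand has the longer ORF.

forward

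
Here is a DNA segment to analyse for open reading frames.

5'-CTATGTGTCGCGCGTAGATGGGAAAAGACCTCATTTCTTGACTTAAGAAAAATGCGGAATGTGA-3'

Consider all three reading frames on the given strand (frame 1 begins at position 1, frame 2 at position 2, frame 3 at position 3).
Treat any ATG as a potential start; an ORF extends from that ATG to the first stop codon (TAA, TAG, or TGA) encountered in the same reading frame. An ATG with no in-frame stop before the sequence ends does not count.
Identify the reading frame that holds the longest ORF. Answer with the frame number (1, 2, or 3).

3

Frame 1: CTA TGT GTC GCG CGT AGA TGG GAA AAG ACC TCA TTT CTT GAC TTA AGA AAA ATG CGG AAT GTG — no ATG→stop ORF.
Frame 2: TAT GTG TCG CGC GTA GAT GGG AAA AGA CCT CAT TTC TTG ACT TAA GAA AAA TGC GGA ATG TGA — ATG at 59, stop TGA at 62 → 6 nt.
Frame 3: ATG TGT CGC GCG TAG ATG GGA AAA GAC CTC ATT TCT TGA CTT AAG AAA AAT GCG GAA TGT — ATG at 3, stop TAG at 15 → 15 nt; ATG at 18, stop TGA at 39 → 24 nt.
Longest ORF is 24 nt in frame 3 (positions 18–41).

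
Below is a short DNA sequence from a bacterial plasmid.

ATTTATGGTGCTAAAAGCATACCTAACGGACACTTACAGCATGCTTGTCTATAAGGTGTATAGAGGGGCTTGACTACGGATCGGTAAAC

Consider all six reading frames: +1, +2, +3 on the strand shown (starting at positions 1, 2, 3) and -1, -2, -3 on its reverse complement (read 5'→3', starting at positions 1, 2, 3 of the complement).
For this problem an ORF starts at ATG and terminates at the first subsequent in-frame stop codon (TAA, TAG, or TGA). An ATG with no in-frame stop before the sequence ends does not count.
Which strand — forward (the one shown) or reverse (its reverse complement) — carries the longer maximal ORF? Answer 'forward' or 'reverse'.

forward

Reverse complement (5'→3'): GTTTACCGATCCGTAGTCAAGCCCCTCTATACACCTTATAGACAAGCATGCTGTAAGTGTCCGTTAGGTATGCTTTTAGCACCATAAAT
Frame +1: ATT TAT GGT GCT AAA AGC ATA CCT AAC GGA CAC TTA CAG CAT GCT TGT CTA TAA GGT GTA TAG AGG GGC TTG ACT ACG GAT CGG TAA — no ATG→stop ORF.
Frame +2: TTT ATG GTG CTA AAA GCA TAC CTA ACG GAC ACT TAC AGC ATG CTT GTC TAT AAG GTG TAT AGA GGG GCT TGA CTA CGG ATC GGT AAA — ATG at 5, stop TGA at 71 → 69 nt; ATG at 41, stop TGA at 71 → 33 nt.
Frame +3: TTA TGG TGC TAA AAG CAT ACC TAA CGG ACA CTT ACA GCA TGC TTG TCT ATA AGG TGT ATA GAG GGG CTT GAC TAC GGA TCG GTA AAC — no ATG→stop ORF.
Frame -1: GTT TAC CGA TCC GTA GTC AAG CCC CTC TAT ACA CCT TAT AGA CAA GCA TGC TGT AAG TGT CCG TTA GGT ATG CTT TTA GCA CCA TAA — ATG at 70, stop TAA at 85 → 18 nt.
Frame -2: TTT ACC GAT CCG TAG TCA AGC CCC TCT ATA CAC CTT ATA GAC AAG CAT GCT GTA AGT GTC CGT TAG GTA TGC TTT TAG CAC CAT AAA — no ATG→stop ORF.
Frame -3: TTA CCG ATC CGT AGT CAA GCC CCT CTA TAC ACC TTA TAG ACA AGC ATG CTG TAA GTG TCC GTT AGG TAT GCT TTT AGC ACC ATA AAT — ATG at 48, stop TAA at 54 → 9 nt.
Forward-strand max 69 nt; reverse-strand max 18 nt. The forward strand has the longer ORF.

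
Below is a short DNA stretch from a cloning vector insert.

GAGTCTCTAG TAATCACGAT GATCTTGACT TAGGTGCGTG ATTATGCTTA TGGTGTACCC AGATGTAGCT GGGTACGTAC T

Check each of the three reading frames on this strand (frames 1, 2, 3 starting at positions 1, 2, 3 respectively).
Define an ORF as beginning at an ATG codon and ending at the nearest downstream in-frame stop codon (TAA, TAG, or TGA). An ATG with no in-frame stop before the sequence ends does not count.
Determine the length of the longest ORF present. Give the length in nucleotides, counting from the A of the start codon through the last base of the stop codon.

Frame 1: GAG TCT CTA GTA ATC ACG ATG ATC TTG ACT TAG GTG CGT GAT TAT GCT TAT GGT GTA CCC AGA TGT AGC TGG GTA CGT ACT — ATG at 19, stop TAG at 31 → 15 nt.
Frame 2: AGT CTC TAG TAA TCA CGA TGA TCT TGA CTT AGG TGC GTG ATT ATG CTT ATG GTG TAC CCA GAT GTA GCT GGG TAC GTA — no ATG→stop ORF.
Frame 3: GTC TCT AGT AAT CAC GAT GAT CTT GAC TTA GGT GCG TGA TTA TGC TTA TGG TGT ACC CAG ATG TAG CTG GGT ACG TAC — ATG at 63, stop TAG at 66 → 6 nt.
Longest: frame 1, positions 19–33, 15 nt = 5 codons = 4 aa. → 15 nucleotides.

15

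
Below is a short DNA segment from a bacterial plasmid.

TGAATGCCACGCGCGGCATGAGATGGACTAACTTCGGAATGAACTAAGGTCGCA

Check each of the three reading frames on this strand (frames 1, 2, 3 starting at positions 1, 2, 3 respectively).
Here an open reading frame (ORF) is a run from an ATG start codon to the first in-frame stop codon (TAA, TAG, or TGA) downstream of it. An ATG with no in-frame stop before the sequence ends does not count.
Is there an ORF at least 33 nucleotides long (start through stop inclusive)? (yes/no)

Frame 1: TGA ATG CCA CGC GCG GCA TGA GAT GGA CTA ACT TCG GAA TGA ACT AAG GTC GCA — ATG at 4, stop TGA at 19 → 18 nt.
Frame 2: GAA TGC CAC GCG CGG CAT GAG ATG GAC TAA CTT CGG AAT GAA CTA AGG TCG — ATG at 23, stop TAA at 29 → 9 nt.
Frame 3: AAT GCC ACG CGC GGC ATG AGA TGG ACT AAC TTC GGA ATG AAC TAA GGT CGC — ATG at 18, stop TAA at 45 → 30 nt; ATG at 39, stop TAA at 45 → 9 nt.
Largest ORF found is 30 nucleotides < 33, so no.

no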